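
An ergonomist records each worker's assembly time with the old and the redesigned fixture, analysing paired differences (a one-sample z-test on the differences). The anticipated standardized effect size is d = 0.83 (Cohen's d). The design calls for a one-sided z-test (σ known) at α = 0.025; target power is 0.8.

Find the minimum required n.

n = 12

For power 0.8 need Φ(δ − z_{0.025}) = 0.8, so δ = z_{0.025} + z_{0.20} = 1.960 + 0.842 = 2.802.
δ = d·√n ⇒ n = (δ/d)² = (2.802 / 0.83)² = 11.39.
Rounding up, n = 12.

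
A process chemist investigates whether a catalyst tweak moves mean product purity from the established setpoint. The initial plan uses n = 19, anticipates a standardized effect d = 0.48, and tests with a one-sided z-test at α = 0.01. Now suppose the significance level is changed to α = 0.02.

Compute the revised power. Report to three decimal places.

δ = d·√n = 0.48 × √19 = 2.0923 (unchanged). New critical value: z_{0.02} = 2.054.
Revised power = Φ(δ − 2.054) = Φ(0.039) = 0.5154.

Power ≈ 0.515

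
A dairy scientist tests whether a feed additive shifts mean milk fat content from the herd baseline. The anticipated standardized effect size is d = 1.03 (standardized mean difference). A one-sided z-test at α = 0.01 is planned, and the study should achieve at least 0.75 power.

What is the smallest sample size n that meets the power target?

For power 0.75 need Φ(δ − z_{0.01}) = 0.75, so δ = z_{0.01} + z_{0.25} = 2.326 + 0.674 = 3.001.
δ = d·√n ⇒ n = (δ/d)² = (3.001 / 1.03)² = 8.49.
Rounding up, n = 9.

n = 9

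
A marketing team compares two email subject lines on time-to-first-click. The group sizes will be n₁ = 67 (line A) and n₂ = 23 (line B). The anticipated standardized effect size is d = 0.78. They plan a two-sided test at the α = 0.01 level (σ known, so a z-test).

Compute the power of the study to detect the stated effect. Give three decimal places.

Power ≈ 0.743

Noncentrality parameter: δ = d / √(1/n₁ + 1/n₂) = 0.78 / √(1/67 + 1/23) = 3.2276
Critical value for a two-sided test at α = 0.01: z_{α/2} = 2.576.
Power = Φ(δ − 2.576) + Φ(−δ − 2.576) = Φ(0.652) + Φ(-5.803) = 0.7427 + 0.0000 = 0.7427.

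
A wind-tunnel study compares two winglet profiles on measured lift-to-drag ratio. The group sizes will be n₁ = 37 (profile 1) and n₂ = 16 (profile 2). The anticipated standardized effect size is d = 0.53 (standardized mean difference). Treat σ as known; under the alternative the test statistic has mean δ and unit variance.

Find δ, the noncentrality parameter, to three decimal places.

δ ≈ 1.771

δ = d / √(1/n₁ + 1/n₂) = 0.53 / √(1/37 + 1/16) = 1.7713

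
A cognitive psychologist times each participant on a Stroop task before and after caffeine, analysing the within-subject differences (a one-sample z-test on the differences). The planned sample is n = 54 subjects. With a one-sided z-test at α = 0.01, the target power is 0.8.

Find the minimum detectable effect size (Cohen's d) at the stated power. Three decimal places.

Required noncentrality: δ = z_{0.01} + z_{0.20} = 2.326 + 0.842 = 3.168.
δ = d·√n ⇒ d = δ/√n = 3.168/√54 = 0.4311.

d ≈ 0.431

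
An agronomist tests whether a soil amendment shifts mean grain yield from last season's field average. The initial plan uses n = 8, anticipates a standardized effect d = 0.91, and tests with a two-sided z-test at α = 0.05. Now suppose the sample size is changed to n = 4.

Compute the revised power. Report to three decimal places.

Power ≈ 0.444

With n = 4: δ = d·√n = 0.91 × √4 = 1.8200. Critical value z_{0.025} = 1.960.
Revised power = Φ(δ − 1.960) + Φ(−δ − 1.960) = Φ(-0.140) + Φ(-3.780) = 0.4443 + 0.0001 = 0.4444.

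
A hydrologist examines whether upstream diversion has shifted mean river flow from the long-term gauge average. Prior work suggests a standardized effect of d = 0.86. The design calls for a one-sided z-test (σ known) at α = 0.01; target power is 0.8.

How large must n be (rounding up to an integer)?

n = 14

For power 0.8 need Φ(δ − z_{0.01}) = 0.8, so δ = z_{0.01} + z_{0.20} = 2.326 + 0.842 = 3.168.
δ = d·√n ⇒ n = (δ/d)² = (3.168 / 0.86)² = 13.57.
Round up to the next whole unit.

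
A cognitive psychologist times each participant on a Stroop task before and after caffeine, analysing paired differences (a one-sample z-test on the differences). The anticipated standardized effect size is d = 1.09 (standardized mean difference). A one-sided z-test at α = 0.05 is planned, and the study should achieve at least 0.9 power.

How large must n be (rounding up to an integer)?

n = 8

For power 0.9 need Φ(δ − z_{0.05}) = 0.9, so δ = z_{0.05} + z_{0.10} = 1.645 + 1.282 = 2.926.
δ = d·√n ⇒ n = (δ/d)² = (2.926 / 1.09)² = 7.21.
Round up to the next whole unit.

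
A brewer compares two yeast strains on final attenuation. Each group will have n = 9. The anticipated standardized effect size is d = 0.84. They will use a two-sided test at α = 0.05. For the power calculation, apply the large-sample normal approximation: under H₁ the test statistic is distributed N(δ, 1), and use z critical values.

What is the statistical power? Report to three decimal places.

Power ≈ 0.429

Noncentrality parameter: δ = d·√(n/2) = 0.84 × √(9/2) = 1.7819
Critical value for a two-sided test at α = 0.05: z_{α/2} = 1.960.
Power = Φ(δ − 1.960) + Φ(−δ − 1.960) = Φ(-0.178) + Φ(-3.742) = 0.4293 + 0.0001 = 0.4294.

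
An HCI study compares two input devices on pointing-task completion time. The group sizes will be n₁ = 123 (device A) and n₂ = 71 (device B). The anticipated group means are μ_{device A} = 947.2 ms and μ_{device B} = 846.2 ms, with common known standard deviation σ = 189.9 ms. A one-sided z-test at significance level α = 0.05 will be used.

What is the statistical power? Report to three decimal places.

Power ≈ 0.973

Standardized effect: d = |μ_{device A} − μ_{device B}| / σ = |947.2 − 846.2| / 189.9 = 0.5319
Noncentrality parameter: λ = d / √(1/n₁ + 1/n₂) = 0.5319 / √(1/123 + 1/71) = 3.5684
Critical value for a one-sided test at α = 0.05: z_α = 1.645.
Power = P(Z > 1.645 − λ) = Φ(1.924) = 0.9728.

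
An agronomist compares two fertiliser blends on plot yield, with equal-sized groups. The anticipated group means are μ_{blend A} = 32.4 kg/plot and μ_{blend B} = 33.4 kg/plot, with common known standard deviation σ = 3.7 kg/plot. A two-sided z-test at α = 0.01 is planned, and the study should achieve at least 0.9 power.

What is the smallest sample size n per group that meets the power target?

n = 408 per group

Standardized effect: d = |μ_{blend A} − μ_{blend B}| / σ = |32.4 − 33.4| / 3.7 = 0.2703
For power 0.9 need Φ(δ − z_{0.005}) = 0.9, so δ = z_{0.005} + z_{0.10} = 2.576 + 1.282 = 3.857.
(The Φ(−δ − z_{α/2}) term is vanishingly small for δ > 0 and is dropped in the standard sample-size formula.)
δ = d·√(n/2) ⇒ n = 2(δ/d)² = 2 × (3.857 / 0.2703)² = 407.40.
Round up to the next whole unit.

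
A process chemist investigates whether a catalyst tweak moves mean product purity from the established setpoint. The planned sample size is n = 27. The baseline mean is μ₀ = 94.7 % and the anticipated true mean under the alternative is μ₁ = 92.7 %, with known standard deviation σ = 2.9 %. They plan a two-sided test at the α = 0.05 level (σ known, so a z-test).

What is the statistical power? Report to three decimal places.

Standardized effect: d = |μ₁ − μ₀| / σ = |92.7 − 94.7| / 2.9 = 0.6897
Noncentrality parameter: δ = d·√n = 0.6897 × √27 = 3.5836
Critical value for a two-sided test at α = 0.05: z_{α/2} = 1.960.
Power = Φ(δ − 1.960) + Φ(−δ − 1.960) = Φ(1.624) + Φ(-5.544) = 0.9478 + 0.0000 = 0.9478.

Power ≈ 0.948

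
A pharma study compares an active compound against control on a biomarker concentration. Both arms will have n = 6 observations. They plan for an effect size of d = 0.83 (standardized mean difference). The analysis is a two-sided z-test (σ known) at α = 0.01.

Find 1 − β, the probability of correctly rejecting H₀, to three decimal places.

Power ≈ 0.128

Noncentrality parameter: δ = d·√(n/2) = 0.83 × √(6/2) = 1.4376
Two-sided α = 0.01 → critical value z_{0.005} = 2.576.
Power = Φ(δ − 2.576) + Φ(−δ − 2.576) = Φ(-1.138) + Φ(-4.013) = 0.1275 + 0.0000 = 0.1275.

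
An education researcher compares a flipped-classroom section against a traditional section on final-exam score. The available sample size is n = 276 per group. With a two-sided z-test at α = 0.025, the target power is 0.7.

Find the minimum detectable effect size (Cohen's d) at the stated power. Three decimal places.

Need Φ(δ − 2.241) = 0.7, so δ = 2.241 + 0.524 = 2.766.
(The second rejection-region term Φ(−δ − z_{α/2}) is negligible and dropped.)
δ = d·√(n/2) ⇒ d = δ/√(n/2) = 2.766/√(276/2) = 0.2354.

d ≈ 0.235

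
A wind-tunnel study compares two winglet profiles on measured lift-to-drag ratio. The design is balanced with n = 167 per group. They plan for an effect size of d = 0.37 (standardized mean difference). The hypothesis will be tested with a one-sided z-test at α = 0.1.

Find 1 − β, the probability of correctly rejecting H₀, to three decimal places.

Noncentrality parameter: δ = d·√(n/2) = 0.37 × √(167/2) = 3.3810
Critical value for a one-sided test at α = 0.1: z_α = 1.282.
Power = P(Z > 1.282 − δ) = Φ(2.099) = 0.9821.

Power ≈ 0.982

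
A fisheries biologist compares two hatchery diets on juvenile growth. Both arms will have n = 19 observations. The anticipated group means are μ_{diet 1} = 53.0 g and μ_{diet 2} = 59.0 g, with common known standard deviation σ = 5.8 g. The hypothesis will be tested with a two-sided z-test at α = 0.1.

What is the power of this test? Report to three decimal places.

Power ≈ 0.939

Standardized effect: d = |μ_{diet 1} − μ_{diet 2}| / σ = |53.0 − 59.0| / 5.8 = 1.0345
Noncentrality parameter: δ = d·√(n/2) = 1.0345 × √(19/2) = 3.1885
Critical value for a two-sided test at α = 0.1: z_{α/2} = 1.645.
Power = Φ(δ − 1.645) + Φ(−δ − 1.645) = Φ(1.544) + Φ(-4.833) = 0.9387 + 0.0000 = 0.9387.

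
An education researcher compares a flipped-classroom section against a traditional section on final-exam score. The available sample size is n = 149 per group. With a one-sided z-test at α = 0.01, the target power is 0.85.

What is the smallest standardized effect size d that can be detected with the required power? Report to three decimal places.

Need Φ(δ − 2.326) = 0.85, so δ = 2.326 + 1.036 = 3.363.
δ = d·√(n/2) ⇒ d = δ/√(n/2) = 3.363/√(149/2) = 0.3896.

d ≈ 0.390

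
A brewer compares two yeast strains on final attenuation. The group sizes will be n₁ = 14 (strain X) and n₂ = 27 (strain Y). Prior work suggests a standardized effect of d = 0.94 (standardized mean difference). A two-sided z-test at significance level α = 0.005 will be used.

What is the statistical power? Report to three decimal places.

Power ≈ 0.519

Noncentrality parameter: δ = d / √(1/n₁ + 1/n₂) = 0.94 / √(1/14 + 1/27) = 2.8542
Two-sided α = 0.005 → critical value z_{0.0025} = 2.807.
Power = Φ(δ − 2.807) + Φ(−δ − 2.807) = Φ(0.047) + Φ(-5.661) = 0.5188 + 0.0000 = 0.5188.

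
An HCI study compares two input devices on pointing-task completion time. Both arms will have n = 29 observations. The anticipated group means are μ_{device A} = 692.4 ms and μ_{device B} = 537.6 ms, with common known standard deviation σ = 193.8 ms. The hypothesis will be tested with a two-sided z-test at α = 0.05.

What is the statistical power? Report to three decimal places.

Power ≈ 0.860

Standardized effect: d = |μ_{device A} − μ_{device B}| / σ = |692.4 − 537.6| / 193.8 = 0.7988
Noncentrality parameter: δ = d·√(n/2) = 0.7988 × √(29/2) = 3.0416
Critical value for a two-sided test at α = 0.05: z_{α/2} = 1.960.
Power = Φ(δ − 1.960) + Φ(−δ − 1.960) = Φ(1.082) + Φ(-5.002) = 0.8603 + 0.0000 = 0.8603.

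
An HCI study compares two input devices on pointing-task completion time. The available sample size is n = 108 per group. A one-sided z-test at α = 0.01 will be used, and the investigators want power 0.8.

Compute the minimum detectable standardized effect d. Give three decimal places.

Required noncentrality: δ = z_{0.01} + z_{0.20} = 2.326 + 0.842 = 3.168.
δ = d·√(n/2) ⇒ d = δ/√(n/2) = 3.168/√(108/2) = 0.4311.

d ≈ 0.431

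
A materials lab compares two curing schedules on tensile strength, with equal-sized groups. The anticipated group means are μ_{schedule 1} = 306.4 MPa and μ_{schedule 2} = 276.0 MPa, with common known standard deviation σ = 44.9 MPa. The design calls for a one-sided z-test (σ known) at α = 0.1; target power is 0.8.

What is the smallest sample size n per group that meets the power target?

Standardized effect: d = |μ_{schedule 1} − μ_{schedule 2}| / σ = |306.4 − 276.0| / 44.9 = 0.6771
For power 0.8 need Φ(δ − z_{0.1}) = 0.8, so δ = z_{0.1} + z_{0.20} = 1.282 + 0.842 = 2.123.
δ = d·√(n/2) ⇒ n = 2(δ/d)² = 2 × (2.123 / 0.6771)² = 19.67.
Round up to the next whole unit.

n = 20 per group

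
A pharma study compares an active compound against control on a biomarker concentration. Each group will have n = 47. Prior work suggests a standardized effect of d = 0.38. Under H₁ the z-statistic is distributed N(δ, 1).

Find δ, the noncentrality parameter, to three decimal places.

δ ≈ 1.842

The noncentrality parameter scales effect size by the design's sample-size factor: δ = d·√(n/2) = 0.38 × √(47/2) = 1.8421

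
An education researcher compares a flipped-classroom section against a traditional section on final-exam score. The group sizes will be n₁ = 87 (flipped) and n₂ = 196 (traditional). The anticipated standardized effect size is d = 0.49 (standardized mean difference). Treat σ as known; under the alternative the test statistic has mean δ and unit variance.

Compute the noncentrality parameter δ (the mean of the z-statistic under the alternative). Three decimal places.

δ ≈ 3.804

The noncentrality parameter scales effect size by the design's sample-size factor: δ = d / √(1/n₁ + 1/n₂) = 0.49 / √(1/87 + 1/196) = 3.8036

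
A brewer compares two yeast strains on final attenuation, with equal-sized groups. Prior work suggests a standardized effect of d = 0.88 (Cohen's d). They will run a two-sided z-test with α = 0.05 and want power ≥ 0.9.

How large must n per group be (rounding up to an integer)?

For power 0.9 need Φ(δ − z_{0.025}) = 0.9, so δ = z_{0.025} + z_{0.10} = 1.960 + 1.282 = 3.242.
(The Φ(−δ − z_{α/2}) term is vanishingly small for δ > 0 and is dropped in the standard sample-size formula.)
δ = d·√(n/2) ⇒ n = 2(δ/d)² = 2 × (3.242 / 0.88)² = 27.14.
Rounding up, n = 28 per group.

n = 28 per group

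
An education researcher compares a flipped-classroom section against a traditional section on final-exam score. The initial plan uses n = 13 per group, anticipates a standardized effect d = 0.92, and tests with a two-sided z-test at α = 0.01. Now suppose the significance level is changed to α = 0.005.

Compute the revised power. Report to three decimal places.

δ = d·√(n/2) = 0.92 × √(13/2) = 2.3455 (unchanged). New critical value: z_{0.0025} = 2.807.
Revised power = Φ(δ − 2.807) + Φ(−δ − 2.807) = Φ(-0.461) + Φ(-5.153) = 0.3222 + 0.0000 = 0.3222.

Power ≈ 0.322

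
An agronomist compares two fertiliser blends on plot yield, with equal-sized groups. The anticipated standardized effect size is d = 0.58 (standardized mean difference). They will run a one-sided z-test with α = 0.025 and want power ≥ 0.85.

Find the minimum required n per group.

n = 54 per group

Set Φ(δ − 1.960) = 0.85; then δ − 1.960 = Φ⁻¹(0.85) = 1.036, giving δ = 2.996.
δ = d·√(n/2) ⇒ n = 2(δ/d)² = 2 × (2.996 / 0.58)² = 53.38.
Rounding up, n = 54 per group.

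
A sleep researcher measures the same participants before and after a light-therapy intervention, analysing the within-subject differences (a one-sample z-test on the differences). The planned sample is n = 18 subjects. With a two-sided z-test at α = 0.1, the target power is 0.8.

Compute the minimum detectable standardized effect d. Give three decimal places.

d ≈ 0.586

Required noncentrality: δ = z_{0.05} + z_{0.20} = 1.645 + 0.842 = 2.486.
(The second rejection-region term Φ(−δ − z_{α/2}) is negligible and dropped.)
δ = d·√n ⇒ d = δ/√n = 2.486/√18 = 0.5861.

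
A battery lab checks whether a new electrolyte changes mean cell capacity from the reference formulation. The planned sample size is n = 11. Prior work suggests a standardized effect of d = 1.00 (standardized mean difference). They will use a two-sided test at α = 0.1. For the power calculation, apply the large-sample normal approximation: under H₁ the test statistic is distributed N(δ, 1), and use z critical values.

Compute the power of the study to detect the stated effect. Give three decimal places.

Noncentrality parameter: δ = d·√n = 1.00 × √11 = 3.3166
Critical value for a two-sided test at α = 0.1: z_{α/2} = 1.645.
Power = Φ(δ − 1.645) + Φ(−δ − 1.645) = Φ(1.672) + Φ(-4.961) = 0.9527 + 0.0000 = 0.9527.

Power ≈ 0.953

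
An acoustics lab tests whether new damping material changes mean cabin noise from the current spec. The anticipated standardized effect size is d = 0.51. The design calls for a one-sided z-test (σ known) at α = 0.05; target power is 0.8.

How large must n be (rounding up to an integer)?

n = 24

For power 0.8 need Φ(δ − z_{0.05}) = 0.8, so δ = z_{0.05} + z_{0.20} = 1.645 + 0.842 = 2.486.
δ = d·√n ⇒ n = (δ/d)² = (2.486 / 0.51)² = 23.77.
Rounding up, n = 24.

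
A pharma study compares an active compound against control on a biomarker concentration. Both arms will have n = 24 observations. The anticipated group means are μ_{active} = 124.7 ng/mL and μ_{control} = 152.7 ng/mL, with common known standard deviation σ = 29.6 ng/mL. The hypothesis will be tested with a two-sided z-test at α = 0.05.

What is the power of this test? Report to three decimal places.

Standardized effect: d = |μ_{active} − μ_{control}| / σ = |124.7 − 152.7| / 29.6 = 0.9459
Noncentrality parameter: δ = d·√(n/2) = 0.9459 × √(24/2) = 3.2769
Critical value for a two-sided test at α = 0.05: z_{α/2} = 1.960.
Power = Φ(δ − 1.960) + Φ(−δ − 1.960) = Φ(1.317) + Φ(-5.237) = 0.9061 + 0.0000 = 0.9061.

Power ≈ 0.906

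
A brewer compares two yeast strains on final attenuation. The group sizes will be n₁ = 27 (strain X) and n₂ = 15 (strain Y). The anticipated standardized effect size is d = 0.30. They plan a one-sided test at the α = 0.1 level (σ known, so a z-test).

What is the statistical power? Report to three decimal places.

Noncentrality parameter: δ = d / √(1/n₁ + 1/n₂) = 0.30 / √(1/27 + 1/15) = 0.9316
Critical value for a one-sided test at α = 0.1: z_α = 1.282.
Power = P(Z > 1.282 − δ) = Φ(-0.350) = 0.3632.

Power ≈ 0.363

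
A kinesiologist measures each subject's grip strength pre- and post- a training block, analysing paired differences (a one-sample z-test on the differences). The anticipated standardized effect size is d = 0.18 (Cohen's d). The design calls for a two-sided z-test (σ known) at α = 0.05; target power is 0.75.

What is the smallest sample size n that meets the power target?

n = 215

For power 0.75 need Φ(δ − z_{0.025}) = 0.75, so δ = z_{0.025} + z_{0.25} = 1.960 + 0.674 = 2.634.
(The Φ(−δ − z_{α/2}) term is vanishingly small for δ > 0 and is dropped in the standard sample-size formula.)
δ = d·√n ⇒ n = (δ/d)² = (2.634 / 0.18)² = 214.21.
Round up to the next whole unit.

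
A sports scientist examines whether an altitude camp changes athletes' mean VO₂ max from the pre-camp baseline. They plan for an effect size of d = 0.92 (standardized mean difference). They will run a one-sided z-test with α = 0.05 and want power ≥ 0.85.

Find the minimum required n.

Set Φ(δ − 1.645) = 0.85; then δ − 1.645 = Φ⁻¹(0.85) = 1.036, giving δ = 2.681.
δ = d·√n ⇒ n = (δ/d)² = (2.681 / 0.92)² = 8.49.
Rounding up, n = 9.

n = 9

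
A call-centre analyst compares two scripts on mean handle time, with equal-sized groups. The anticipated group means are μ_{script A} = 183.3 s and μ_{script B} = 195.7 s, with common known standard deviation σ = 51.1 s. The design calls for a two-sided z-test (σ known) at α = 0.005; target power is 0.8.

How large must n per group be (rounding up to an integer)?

Standardized effect: d = |μ_{script A} − μ_{script B}| / σ = |183.3 − 195.7| / 51.1 = 0.2427
Set Φ(δ − 2.807) = 0.8; then δ − 2.807 = Φ⁻¹(0.8) = 0.842, giving δ = 3.649.
(The Φ(−δ − z_{α/2}) term is vanishingly small for δ > 0 and is dropped in the standard sample-size formula.)
δ = d·√(n/2) ⇒ n = 2(δ/d)² = 2 × (3.649 / 0.2427)² = 452.16.
Rounding up, n = 453 per group.

n = 453 per group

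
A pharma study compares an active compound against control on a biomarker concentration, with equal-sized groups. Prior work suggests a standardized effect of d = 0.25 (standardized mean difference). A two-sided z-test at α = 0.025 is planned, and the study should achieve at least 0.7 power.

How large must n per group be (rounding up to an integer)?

n = 245 per group

For power 0.7 need Φ(δ − z_{0.0125}) = 0.7, so δ = z_{0.0125} + z_{0.30} = 2.241 + 0.524 = 2.766.
(For δ > 0 the lower-tail rejection region contributes negligibly to power, so the one-term inversion is standard.)
δ = d·√(n/2) ⇒ n = 2(δ/d)² = 2 × (2.766 / 0.25)² = 244.79.
Rounding up, n = 245 per group.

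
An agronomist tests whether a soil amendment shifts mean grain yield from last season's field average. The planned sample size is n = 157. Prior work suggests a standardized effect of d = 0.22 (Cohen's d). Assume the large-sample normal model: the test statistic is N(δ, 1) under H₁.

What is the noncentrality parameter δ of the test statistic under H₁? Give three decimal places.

δ ≈ 2.757

The noncentrality parameter scales effect size by the design's sample-size factor: δ = d·√n = 0.22 × √157 = 2.7566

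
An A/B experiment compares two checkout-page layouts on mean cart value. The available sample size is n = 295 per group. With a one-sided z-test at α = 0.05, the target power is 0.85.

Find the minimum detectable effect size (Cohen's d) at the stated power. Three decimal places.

d ≈ 0.221

Required noncentrality: δ = z_{0.05} + z_{0.15} = 1.645 + 1.036 = 2.681.
δ = d·√(n/2) ⇒ d = δ/√(n/2) = 2.681/√(295/2) = 0.2208.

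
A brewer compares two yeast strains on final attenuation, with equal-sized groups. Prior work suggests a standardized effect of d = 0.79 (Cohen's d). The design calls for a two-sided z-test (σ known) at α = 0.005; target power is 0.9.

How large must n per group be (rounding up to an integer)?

n = 54 per group

Set Φ(δ − 2.807) = 0.9; then δ − 2.807 = Φ⁻¹(0.9) = 1.282, giving δ = 4.089.
(For δ > 0 the lower-tail rejection region contributes negligibly to power, so the one-term inversion is standard.)
δ = d·√(n/2) ⇒ n = 2(δ/d)² = 2 × (4.089 / 0.79)² = 53.57.
Round up to the next whole unit.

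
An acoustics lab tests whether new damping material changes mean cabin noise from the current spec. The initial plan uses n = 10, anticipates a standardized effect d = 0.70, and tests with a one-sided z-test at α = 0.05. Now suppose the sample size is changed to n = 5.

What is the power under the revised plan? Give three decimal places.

With n = 5: δ = d·√n = 0.70 × √5 = 1.5652. Critical value z_{0.05} = 1.645.
Revised power = Φ(δ − 1.645) = Φ(-0.080) = 0.4683.

Power ≈ 0.468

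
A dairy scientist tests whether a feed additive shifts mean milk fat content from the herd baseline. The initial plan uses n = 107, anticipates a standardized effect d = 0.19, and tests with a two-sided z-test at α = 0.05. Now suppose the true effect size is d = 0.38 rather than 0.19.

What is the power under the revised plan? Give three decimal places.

Power ≈ 0.976

With d = 0.38: δ = d·√n = 0.38 × √107 = 3.9308. Critical value z_{0.025} = 1.960.
Revised power = Φ(δ − 1.960) + Φ(−δ − 1.960) = Φ(1.971) + Φ(-5.891) = 0.9756 + 0.0000 = 0.9756.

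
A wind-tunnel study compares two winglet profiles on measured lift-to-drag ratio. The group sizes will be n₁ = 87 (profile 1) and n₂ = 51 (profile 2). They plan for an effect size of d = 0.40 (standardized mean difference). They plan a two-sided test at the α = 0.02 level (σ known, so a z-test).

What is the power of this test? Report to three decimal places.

Noncentrality parameter: δ = d / √(1/n₁ + 1/n₂) = 0.40 / √(1/87 + 1/51) = 2.2681
Two-sided α = 0.02 → critical value z_{0.01} = 2.326.
Power = Φ(δ − 2.326) + Φ(−δ − 2.326) = Φ(-0.058) + Φ(-4.594) = 0.4768 + 0.0000 = 0.4768.

Power ≈ 0.477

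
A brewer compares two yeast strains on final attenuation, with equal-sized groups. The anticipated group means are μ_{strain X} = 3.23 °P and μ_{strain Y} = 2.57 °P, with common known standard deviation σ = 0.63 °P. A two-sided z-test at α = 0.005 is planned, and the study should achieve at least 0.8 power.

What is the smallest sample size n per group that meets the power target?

Standardized effect: d = |μ_{strain X} − μ_{strain Y}| / σ = |3.23 − 2.57| / 0.63 = 1.0476
Set Φ(δ − 2.807) = 0.8; then δ − 2.807 = Φ⁻¹(0.8) = 0.842, giving δ = 3.649.
(The Φ(−δ − z_{α/2}) term is vanishingly small for δ > 0 and is dropped in the standard sample-size formula.)
δ = d·√(n/2) ⇒ n = 2(δ/d)² = 2 × (3.649 / 1.0476)² = 24.26.
Round up to the next whole unit.

n = 25 per group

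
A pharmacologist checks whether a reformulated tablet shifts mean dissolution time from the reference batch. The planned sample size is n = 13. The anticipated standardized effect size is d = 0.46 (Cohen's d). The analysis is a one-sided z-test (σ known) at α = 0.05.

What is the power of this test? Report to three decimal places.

Power ≈ 0.505

Noncentrality parameter: δ = d·√n = 0.46 × √13 = 1.6586
Critical value for a one-sided test at α = 0.05: z_α = 1.645.
Power = Φ(δ − 1.645) = Φ(0.014) = 0.5055.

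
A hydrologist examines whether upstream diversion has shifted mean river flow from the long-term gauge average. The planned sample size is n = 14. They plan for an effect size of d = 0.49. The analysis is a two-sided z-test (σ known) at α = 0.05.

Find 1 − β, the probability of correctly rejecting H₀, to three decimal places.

Noncentrality parameter: δ = d·√n = 0.49 × √14 = 1.8334
Two-sided α = 0.05 → critical value z_{0.025} = 1.960.
Power = Φ(δ − 1.960) + Φ(−δ − 1.960) = Φ(-0.127) + Φ(-3.793) = 0.4496 + 0.0001 = 0.4497.

Power ≈ 0.450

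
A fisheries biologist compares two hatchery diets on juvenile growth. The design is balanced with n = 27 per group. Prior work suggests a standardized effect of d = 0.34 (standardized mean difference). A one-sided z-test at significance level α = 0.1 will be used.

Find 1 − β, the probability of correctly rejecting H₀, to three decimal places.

Power ≈ 0.487

Noncentrality parameter: δ = d·√(n/2) = 0.34 × √(27/2) = 1.2492
Critical value for a one-sided test at α = 0.1: z_α = 1.282.
Power = Φ(δ − 1.282) = Φ(-0.032) = 0.4871.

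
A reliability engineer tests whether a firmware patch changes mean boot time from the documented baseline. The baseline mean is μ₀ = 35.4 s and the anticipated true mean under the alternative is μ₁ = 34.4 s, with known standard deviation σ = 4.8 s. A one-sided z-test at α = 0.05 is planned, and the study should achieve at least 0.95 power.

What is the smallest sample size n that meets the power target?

Standardized effect: d = |μ₁ − μ₀| / σ = |34.4 − 35.4| / 4.8 = 0.2083
Set Φ(δ − 1.645) = 0.95; then δ − 1.645 = Φ⁻¹(0.95) = 1.645, giving δ = 3.290.
δ = d·√n ⇒ n = (δ/d)² = (3.290 / 0.2083)² = 249.34.
Rounding up, n = 250.

n = 250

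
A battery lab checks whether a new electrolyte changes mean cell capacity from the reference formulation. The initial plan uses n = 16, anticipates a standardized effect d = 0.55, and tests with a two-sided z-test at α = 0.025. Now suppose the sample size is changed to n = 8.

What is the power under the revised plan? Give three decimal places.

With n = 8: δ = d·√n = 0.55 × √8 = 1.5556. Critical value z_{0.0125} = 2.241.
Revised power = Φ(δ − 2.241) + Φ(−δ − 2.241) = Φ(-0.686) + Φ(-3.797) = 0.2464 + 0.0001 = 0.2465.

Power ≈ 0.247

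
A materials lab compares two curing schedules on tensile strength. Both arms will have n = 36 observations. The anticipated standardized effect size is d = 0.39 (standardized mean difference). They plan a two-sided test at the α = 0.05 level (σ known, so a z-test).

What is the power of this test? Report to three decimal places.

Noncentrality parameter: δ = d·√(n/2) = 0.39 × √(36/2) = 1.6546
Two-sided α = 0.05 → critical value z_{0.025} = 1.960.
Power = Φ(δ − 1.960) + Φ(−δ − 1.960) = Φ(-0.305) + Φ(-3.615) = 0.3801 + 0.0002 = 0.3802.

Power ≈ 0.380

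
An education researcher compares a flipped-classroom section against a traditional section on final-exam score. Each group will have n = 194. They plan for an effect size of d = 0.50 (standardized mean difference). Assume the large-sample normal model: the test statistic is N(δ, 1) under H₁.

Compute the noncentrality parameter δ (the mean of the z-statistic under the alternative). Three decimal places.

δ ≈ 4.924

The noncentrality parameter scales effect size by the design's sample-size factor: δ = d·√(n/2) = 0.50 × √(194/2) = 4.9244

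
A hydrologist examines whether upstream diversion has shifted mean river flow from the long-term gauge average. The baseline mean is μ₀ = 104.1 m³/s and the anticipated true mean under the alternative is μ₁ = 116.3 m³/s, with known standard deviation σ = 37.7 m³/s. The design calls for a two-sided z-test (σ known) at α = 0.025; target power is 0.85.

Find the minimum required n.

Standardized effect: d = |μ₁ − μ₀| / σ = |116.3 − 104.1| / 37.7 = 0.3236
Set Φ(δ − 2.241) = 0.85; then δ − 2.241 = Φ⁻¹(0.85) = 1.036, giving δ = 3.278.
(Ignoring the negligible lower-tail rejection probability gives the usual closed-form inversion.)
δ = d·√n ⇒ n = (δ/d)² = (3.278 / 0.3236)² = 102.60.
Round up to the next whole unit.

n = 103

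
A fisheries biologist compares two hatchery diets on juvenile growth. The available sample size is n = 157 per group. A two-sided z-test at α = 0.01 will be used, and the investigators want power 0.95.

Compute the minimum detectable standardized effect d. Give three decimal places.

d ≈ 0.476

Required noncentrality: δ = z_{0.005} + z_{0.05} = 2.576 + 1.645 = 4.221.
(Lower-tail contribution to power is negligible for δ > 0.)
δ = d·√(n/2) ⇒ d = δ/√(n/2) = 4.221/√(157/2) = 0.4764.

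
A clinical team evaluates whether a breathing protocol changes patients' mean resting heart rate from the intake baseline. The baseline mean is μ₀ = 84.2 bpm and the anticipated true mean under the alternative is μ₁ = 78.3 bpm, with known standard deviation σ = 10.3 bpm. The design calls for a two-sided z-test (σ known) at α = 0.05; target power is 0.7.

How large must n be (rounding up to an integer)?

n = 19

Standardized effect: d = |μ₁ − μ₀| / σ = |78.3 − 84.2| / 10.3 = 0.5728
For power 0.7 need Φ(δ − z_{0.025}) = 0.7, so δ = z_{0.025} + z_{0.30} = 1.960 + 0.524 = 2.484.
(For δ > 0 the lower-tail rejection region contributes negligibly to power, so the one-term inversion is standard.)
δ = d·√n ⇒ n = (δ/d)² = (2.484 / 0.5728)² = 18.81.
Round up to the next whole unit.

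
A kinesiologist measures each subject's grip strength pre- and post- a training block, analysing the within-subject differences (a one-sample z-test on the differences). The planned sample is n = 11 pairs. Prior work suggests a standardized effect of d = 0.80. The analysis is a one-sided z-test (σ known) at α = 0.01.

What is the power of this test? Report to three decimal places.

Power ≈ 0.628

Noncentrality parameter: δ = d·√n = 0.80 × √11 = 2.6533
Critical value for a one-sided test at α = 0.01: z_α = 2.326.
Power = P(Z > 2.326 − δ) = Φ(0.327) = 0.6281.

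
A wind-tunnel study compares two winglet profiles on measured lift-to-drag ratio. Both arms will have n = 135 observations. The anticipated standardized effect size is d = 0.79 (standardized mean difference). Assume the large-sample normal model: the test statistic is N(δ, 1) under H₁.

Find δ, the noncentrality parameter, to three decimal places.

δ ≈ 6.491

δ = d·√(n/2) = 0.79 × √(135/2) = 6.4905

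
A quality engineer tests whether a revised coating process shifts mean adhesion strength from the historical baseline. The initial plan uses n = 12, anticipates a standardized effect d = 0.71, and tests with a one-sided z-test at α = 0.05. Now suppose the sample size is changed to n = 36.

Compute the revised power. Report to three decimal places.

With n = 36: δ = d·√n = 0.71 × √36 = 4.2600. Critical value z_{0.05} = 1.645.
Revised power = P(Z > 1.645 − δ) = Φ(2.615) = 0.9955.

Power ≈ 0.996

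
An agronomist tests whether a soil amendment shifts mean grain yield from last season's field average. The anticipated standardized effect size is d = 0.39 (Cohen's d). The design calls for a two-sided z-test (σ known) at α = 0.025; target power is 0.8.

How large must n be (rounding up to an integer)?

n = 63

Set Φ(δ − 2.241) = 0.8; then δ − 2.241 = Φ⁻¹(0.8) = 0.842, giving δ = 3.083.
(For δ > 0 the lower-tail rejection region contributes negligibly to power, so the one-term inversion is standard.)
δ = d·√n ⇒ n = (δ/d)² = (3.083 / 0.39)² = 62.49.
Rounding up, n = 63.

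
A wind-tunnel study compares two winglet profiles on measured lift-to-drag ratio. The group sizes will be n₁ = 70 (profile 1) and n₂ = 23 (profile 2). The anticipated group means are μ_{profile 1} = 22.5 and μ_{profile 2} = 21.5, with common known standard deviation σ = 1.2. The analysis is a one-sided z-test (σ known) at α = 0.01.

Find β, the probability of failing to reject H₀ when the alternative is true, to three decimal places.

β ≈ 0.127

Standardized effect: d = |μ_{profile 1} − μ_{profile 2}| / σ = |22.5 − 21.5| / 1.2 = 0.8333
Noncentrality parameter: δ = d / √(1/n₁ + 1/n₂) = 0.8333 / √(1/70 + 1/23) = 3.4673
One-sided α = 0.01 → critical value z_{0.01} = 2.326.
Power = P(Z > 2.326 − δ) = Φ(1.141) = 0.8731.
Type II error: β = 1 − power = 1 − 0.8731 = 0.1269.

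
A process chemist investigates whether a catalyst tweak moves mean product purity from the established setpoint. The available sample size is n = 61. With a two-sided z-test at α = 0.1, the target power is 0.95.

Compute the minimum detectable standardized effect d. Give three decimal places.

d ≈ 0.421

Need Φ(δ − 1.645) = 0.95, so δ = 1.645 + 1.645 = 3.290.
(The second rejection-region term Φ(−δ − z_{α/2}) is negligible and dropped.)
δ = d·√n ⇒ d = δ/√n = 3.290/√61 = 0.4212.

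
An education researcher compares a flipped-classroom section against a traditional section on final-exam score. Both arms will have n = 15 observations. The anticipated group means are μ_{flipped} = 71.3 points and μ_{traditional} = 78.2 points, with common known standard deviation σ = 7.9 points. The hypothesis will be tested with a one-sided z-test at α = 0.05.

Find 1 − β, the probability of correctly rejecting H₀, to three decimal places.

Power ≈ 0.772

Standardized effect: d = |μ_{flipped} − μ_{traditional}| / σ = |71.3 − 78.2| / 7.9 = 0.8734
Noncentrality parameter: λ = d·√(n/2) = 0.8734 × √(15/2) = 2.3920
Critical value for a one-sided test at α = 0.05: z_α = 1.645.
Power = Φ(λ − 1.645) = Φ(0.747) = 0.7725.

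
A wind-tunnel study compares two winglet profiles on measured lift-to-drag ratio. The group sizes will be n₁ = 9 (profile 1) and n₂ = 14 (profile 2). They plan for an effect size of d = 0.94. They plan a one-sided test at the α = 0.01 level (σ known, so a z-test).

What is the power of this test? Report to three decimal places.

Noncentrality parameter: δ = d / √(1/n₁ + 1/n₂) = 0.94 / √(1/9 + 1/14) = 2.2001
Critical value for a one-sided test at α = 0.01: z_α = 2.326.
Power = Φ(δ − 2.326) = Φ(-0.126) = 0.4498.

Power ≈ 0.450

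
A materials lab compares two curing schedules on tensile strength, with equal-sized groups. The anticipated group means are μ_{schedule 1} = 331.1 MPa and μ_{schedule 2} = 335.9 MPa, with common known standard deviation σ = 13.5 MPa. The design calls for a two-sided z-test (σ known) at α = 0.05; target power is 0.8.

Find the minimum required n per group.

Standardized effect: d = |μ_{schedule 1} − μ_{schedule 2}| / σ = |331.1 − 335.9| / 13.5 = 0.3556
Set Φ(δ − 1.960) = 0.8; then δ − 1.960 = Φ⁻¹(0.8) = 0.842, giving δ = 2.802.
(The Φ(−δ − z_{α/2}) term is vanishingly small for δ > 0 and is dropped in the standard sample-size formula.)
δ = d·√(n/2) ⇒ n = 2(δ/d)² = 2 × (2.802 / 0.3556)² = 124.17.
Round up to the next whole unit.

n = 125 per group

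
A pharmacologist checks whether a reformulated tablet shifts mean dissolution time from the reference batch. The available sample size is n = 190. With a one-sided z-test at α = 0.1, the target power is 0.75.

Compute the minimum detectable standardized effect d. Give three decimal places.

d ≈ 0.142

Need Φ(δ − 1.282) = 0.75, so δ = 1.282 + 0.674 = 1.956.
δ = d·√n ⇒ d = δ/√n = 1.956/√190 = 0.1419.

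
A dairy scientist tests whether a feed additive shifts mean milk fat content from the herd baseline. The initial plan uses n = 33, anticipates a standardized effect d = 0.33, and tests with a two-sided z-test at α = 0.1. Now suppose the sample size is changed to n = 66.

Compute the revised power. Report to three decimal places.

Power ≈ 0.850

With n = 66: δ = d·√n = 0.33 × √66 = 2.6809. Critical value z_{0.05} = 1.645.
Revised power = Φ(δ − 1.645) + Φ(−δ − 1.645) = Φ(1.036) + Φ(-4.326) = 0.8499 + 0.0000 = 0.8499.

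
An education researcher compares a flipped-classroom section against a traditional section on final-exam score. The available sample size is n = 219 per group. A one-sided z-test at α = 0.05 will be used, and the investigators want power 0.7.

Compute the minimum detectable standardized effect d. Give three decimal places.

d ≈ 0.207

Need Φ(δ − 1.645) = 0.7, so δ = 1.645 + 0.524 = 2.169.
δ = d·√(n/2) ⇒ d = δ/√(n/2) = 2.169/√(219/2) = 0.2073.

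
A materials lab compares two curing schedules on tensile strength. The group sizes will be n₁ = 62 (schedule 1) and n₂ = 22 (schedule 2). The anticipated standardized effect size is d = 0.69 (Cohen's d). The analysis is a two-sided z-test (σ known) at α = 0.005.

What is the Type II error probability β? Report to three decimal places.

Noncentrality parameter: δ = d / √(1/n₁ + 1/n₂) = 0.69 / √(1/62 + 1/22) = 2.7805
Critical value for a two-sided test at α = 0.005: z_{α/2} = 2.807.
Power = Φ(δ − 2.807) + Φ(−δ − 2.807) = Φ(-0.027) + Φ(-5.587) = 0.4894 + 0.0000 = 0.4894.
Type II error: β = 1 − power = 1 − 0.4894 = 0.5106.

β ≈ 0.511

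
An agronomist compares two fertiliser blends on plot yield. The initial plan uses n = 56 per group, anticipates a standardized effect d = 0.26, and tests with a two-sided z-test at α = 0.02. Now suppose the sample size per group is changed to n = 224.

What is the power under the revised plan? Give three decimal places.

Power ≈ 0.665

With n = 224 per group: δ = d·√(n/2) = 0.26 × √(224/2) = 2.7516. Critical value z_{0.01} = 2.326.
Revised power = Φ(δ − 2.326) + Φ(−δ − 2.326) = Φ(0.425) + Φ(-5.078) = 0.6647 + 0.0000 = 0.6647.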